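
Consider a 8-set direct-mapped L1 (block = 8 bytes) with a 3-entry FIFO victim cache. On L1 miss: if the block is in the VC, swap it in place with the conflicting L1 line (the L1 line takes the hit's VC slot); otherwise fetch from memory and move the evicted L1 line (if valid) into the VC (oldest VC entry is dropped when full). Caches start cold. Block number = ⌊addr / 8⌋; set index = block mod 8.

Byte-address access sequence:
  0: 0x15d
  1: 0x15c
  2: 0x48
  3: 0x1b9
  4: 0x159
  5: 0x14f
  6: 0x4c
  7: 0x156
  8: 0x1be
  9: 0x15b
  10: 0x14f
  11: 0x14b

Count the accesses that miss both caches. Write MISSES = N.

  [0] addr=0x15d blk=43 s=3: MISS | VC []
  [1] addr=0x15c blk=43 s=3: L1-HIT | VC []
  [2] addr=0x48 blk=9 s=1: MISS | VC []
  [3] addr=0x1b9 blk=55 s=7: MISS | VC []
  [4] addr=0x159 blk=43 s=3: L1-HIT | VC []
  [5] addr=0x14f blk=41 s=1: MISS | VC [9]
  [6] addr=0x4c blk=9 s=1: VC-HIT | VC [41]
  [7] addr=0x156 blk=42 s=2: MISS | VC [41]
  [8] addr=0x1be blk=55 s=7: L1-HIT | VC [41]
  [9] addr=0x15b blk=43 s=3: L1-HIT | VC [41]
  [10] addr=0x14f blk=41 s=1: VC-HIT | VC [9]
  [11] addr=0x14b blk=41 s=1: L1-HIT | VC [9]

MISSES = 5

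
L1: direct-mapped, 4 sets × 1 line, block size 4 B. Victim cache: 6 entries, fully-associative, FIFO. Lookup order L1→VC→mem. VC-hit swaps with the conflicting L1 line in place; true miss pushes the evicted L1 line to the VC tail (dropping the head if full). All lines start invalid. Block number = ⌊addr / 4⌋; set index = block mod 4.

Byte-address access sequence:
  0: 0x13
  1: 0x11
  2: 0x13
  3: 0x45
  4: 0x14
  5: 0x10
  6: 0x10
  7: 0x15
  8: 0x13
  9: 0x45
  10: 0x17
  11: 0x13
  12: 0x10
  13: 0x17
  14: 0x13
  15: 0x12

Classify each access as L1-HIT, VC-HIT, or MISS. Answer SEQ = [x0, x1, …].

SEQ = [MISS, L1-HIT, L1-HIT, MISS, MISS, L1-HIT, L1-HIT, L1-HIT, L1-HIT, VC-HIT, VC-HIT, L1-HIT, L1-HIT, L1-HIT, L1-HIT, L1-HIT]

#0 0x13→b4/s0 MISS; vc=[]
#1 0x11→b4/s0 L1-HIT; vc=[]
#2 0x13→b4/s0 L1-HIT; vc=[]
#3 0x45→b17/s1 MISS; vc=[]
#4 0x14→b5/s1 MISS; vc=[17]
#5 0x10→b4/s0 L1-HIT; vc=[17]
#6 0x10→b4/s0 L1-HIT; vc=[17]
#7 0x15→b5/s1 L1-HIT; vc=[17]
#8 0x13→b4/s0 L1-HIT; vc=[17]
#9 0x45→b17/s1 VC-HIT; vc=[5]
#10 0x17→b5/s1 VC-HIT; vc=[17]
#11 0x13→b4/s0 L1-HIT; vc=[17]
#12 0x10→b4/s0 L1-HIT; vc=[17]
#13 0x17→b5/s1 L1-HIT; vc=[17]
#14 0x13→b4/s0 L1-HIT; vc=[17]
#15 0x12→b4/s0 L1-HIT; vc=[17]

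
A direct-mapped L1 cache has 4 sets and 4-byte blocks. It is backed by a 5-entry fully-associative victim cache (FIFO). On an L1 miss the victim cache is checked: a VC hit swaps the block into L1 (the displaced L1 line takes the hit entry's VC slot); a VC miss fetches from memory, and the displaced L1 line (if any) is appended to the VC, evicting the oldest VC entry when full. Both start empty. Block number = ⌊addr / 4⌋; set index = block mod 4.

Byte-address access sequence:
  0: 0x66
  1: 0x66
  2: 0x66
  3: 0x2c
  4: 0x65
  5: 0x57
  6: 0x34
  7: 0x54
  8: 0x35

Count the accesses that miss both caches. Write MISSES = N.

MISSES = 4

0: 0x66 (blk 25, set 1) → MISS  vc=[]
1: 0x66 (blk 25, set 1) → L1-HIT  vc=[]
2: 0x66 (blk 25, set 1) → L1-HIT  vc=[]
3: 0x2c (blk 11, set 3) → MISS  vc=[]
4: 0x65 (blk 25, set 1) → L1-HIT  vc=[]
5: 0x57 (blk 21, set 1) → MISS  vc=[25]
6: 0x34 (blk 13, set 1) → MISS  vc=[25, 21]
7: 0x54 (blk 21, set 1) → VC-HIT  vc=[25, 13]
8: 0x35 (blk 13, set 1) → VC-HIT  vc=[25, 21]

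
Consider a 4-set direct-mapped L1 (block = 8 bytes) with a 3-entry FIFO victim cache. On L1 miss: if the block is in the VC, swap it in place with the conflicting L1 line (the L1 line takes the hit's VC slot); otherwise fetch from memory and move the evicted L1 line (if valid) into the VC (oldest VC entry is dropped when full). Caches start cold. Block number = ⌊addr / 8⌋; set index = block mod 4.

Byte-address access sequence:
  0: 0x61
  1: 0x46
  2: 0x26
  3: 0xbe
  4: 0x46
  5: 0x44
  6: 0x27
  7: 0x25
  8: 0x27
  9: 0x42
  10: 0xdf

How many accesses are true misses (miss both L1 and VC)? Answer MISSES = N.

#0 0x61→b12/s0 MISS; vc=[]
#1 0x46→b8/s0 MISS; vc=[12]
#2 0x26→b4/s0 MISS; vc=[12,8]
#3 0xbe→b23/s3 MISS; vc=[12,8]
#4 0x46→b8/s0 VC-HIT; vc=[12,4]
#5 0x44→b8/s0 L1-HIT; vc=[12,4]
#6 0x27→b4/s0 VC-HIT; vc=[12,8]
#7 0x25→b4/s0 L1-HIT; vc=[12,8]
#8 0x27→b4/s0 L1-HIT; vc=[12,8]
#9 0x42→b8/s0 VC-HIT; vc=[12,4]
#10 0xdf→b27/s3 MISS; vc=[12,4,23]

MISSES = 5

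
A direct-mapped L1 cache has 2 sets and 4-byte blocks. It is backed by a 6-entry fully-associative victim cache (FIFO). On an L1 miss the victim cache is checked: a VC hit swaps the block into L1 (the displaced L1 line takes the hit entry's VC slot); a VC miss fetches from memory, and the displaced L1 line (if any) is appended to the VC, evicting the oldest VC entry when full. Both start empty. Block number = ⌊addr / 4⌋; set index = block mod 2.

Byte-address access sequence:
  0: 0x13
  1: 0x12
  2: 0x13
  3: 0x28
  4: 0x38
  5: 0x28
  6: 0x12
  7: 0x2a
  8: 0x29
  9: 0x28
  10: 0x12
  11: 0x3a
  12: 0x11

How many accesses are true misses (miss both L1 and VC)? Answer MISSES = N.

#0 0x13→b4/s0 MISS; vc=[]
#1 0x12→b4/s0 L1-HIT; vc=[]
#2 0x13→b4/s0 L1-HIT; vc=[]
#3 0x28→b10/s0 MISS; vc=[4]
#4 0x38→b14/s0 MISS; vc=[4,10]
#5 0x28→b10/s0 VC-HIT; vc=[4,14]
#6 0x12→b4/s0 VC-HIT; vc=[10,14]
#7 0x2a→b10/s0 VC-HIT; vc=[4,14]
#8 0x29→b10/s0 L1-HIT; vc=[4,14]
#9 0x28→b10/s0 L1-HIT; vc=[4,14]
#10 0x12→b4/s0 VC-HIT; vc=[10,14]
#11 0x3a→b14/s0 VC-HIT; vc=[10,4]
#12 0x11→b4/s0 VC-HIT; vc=[10,14]

MISSES = 3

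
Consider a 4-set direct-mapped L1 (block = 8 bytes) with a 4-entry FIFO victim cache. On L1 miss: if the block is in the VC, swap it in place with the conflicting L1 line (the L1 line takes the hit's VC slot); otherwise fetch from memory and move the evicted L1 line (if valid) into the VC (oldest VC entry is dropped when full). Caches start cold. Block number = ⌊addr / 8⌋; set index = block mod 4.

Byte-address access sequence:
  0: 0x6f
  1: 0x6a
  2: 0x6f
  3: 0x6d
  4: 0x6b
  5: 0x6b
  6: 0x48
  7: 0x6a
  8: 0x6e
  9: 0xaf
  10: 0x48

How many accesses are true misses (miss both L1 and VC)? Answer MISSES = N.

MISSES = 3

  [0] addr=0x6f blk=13 s=1: MISS | VC []
  [1] addr=0x6a blk=13 s=1: L1-HIT | VC []
  [2] addr=0x6f blk=13 s=1: L1-HIT | VC []
  [3] addr=0x6d blk=13 s=1: L1-HIT | VC []
  [4] addr=0x6b blk=13 s=1: L1-HIT | VC []
  [5] addr=0x6b blk=13 s=1: L1-HIT | VC []
  [6] addr=0x48 blk=9 s=1: MISS | VC [13]
  [7] addr=0x6a blk=13 s=1: VC-HIT | VC [9]
  [8] addr=0x6e blk=13 s=1: L1-HIT | VC [9]
  [9] addr=0xaf blk=21 s=1: MISS | VC [9, 13]
  [10] addr=0x48 blk=9 s=1: VC-HIT | VC [21, 13]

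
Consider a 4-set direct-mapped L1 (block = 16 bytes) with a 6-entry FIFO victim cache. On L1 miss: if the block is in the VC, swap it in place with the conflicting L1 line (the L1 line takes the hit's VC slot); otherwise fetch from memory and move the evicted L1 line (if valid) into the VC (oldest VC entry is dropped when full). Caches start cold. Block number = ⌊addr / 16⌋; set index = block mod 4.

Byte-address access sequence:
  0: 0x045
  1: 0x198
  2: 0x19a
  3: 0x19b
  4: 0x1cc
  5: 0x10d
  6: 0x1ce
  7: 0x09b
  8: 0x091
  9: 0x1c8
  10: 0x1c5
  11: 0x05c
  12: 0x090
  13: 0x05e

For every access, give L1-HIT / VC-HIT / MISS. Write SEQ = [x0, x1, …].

  [0] addr=0x45 blk=4 s=0: MISS | VC []
  [1] addr=0x198 blk=25 s=1: MISS | VC []
  [2] addr=0x19a blk=25 s=1: L1-HIT | VC []
  [3] addr=0x19b blk=25 s=1: L1-HIT | VC []
  [4] addr=0x1cc blk=28 s=0: MISS | VC [4]
  [5] addr=0x10d blk=16 s=0: MISS | VC [4, 28]
  [6] addr=0x1ce blk=28 s=0: VC-HIT | VC [4, 16]
  [7] addr=0x9b blk=9 s=1: MISS | VC [4, 16, 25]
  [8] addr=0x91 blk=9 s=1: L1-HIT | VC [4, 16, 25]
  [9] addr=0x1c8 blk=28 s=0: L1-HIT | VC [4, 16, 25]
  [10] addr=0x1c5 blk=28 s=0: L1-HIT | VC [4, 16, 25]
  [11] addr=0x5c blk=5 s=1: MISS | VC [4, 16, 25, 9]
  [12] addr=0x90 blk=9 s=1: VC-HIT | VC [4, 16, 25, 5]
  [13] addr=0x5e blk=5 s=1: VC-HIT | VC [4, 16, 25, 9]

SEQ = [MISS, MISS, L1-HIT, L1-HIT, MISS, MISS, VC-HIT, MISS, L1-HIT, L1-HIT, L1-HIT, MISS, VC-HIT, VC-HIT]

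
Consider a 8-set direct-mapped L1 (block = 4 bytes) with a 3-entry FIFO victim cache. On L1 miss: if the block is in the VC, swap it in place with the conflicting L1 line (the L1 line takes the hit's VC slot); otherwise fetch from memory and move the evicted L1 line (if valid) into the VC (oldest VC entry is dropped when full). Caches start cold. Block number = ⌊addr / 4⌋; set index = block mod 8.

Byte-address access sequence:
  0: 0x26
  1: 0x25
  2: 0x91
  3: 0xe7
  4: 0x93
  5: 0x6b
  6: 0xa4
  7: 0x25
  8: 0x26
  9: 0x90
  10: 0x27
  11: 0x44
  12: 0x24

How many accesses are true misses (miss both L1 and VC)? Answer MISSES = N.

  [0] addr=0x26 blk=9 s=1: MISS | VC []
  [1] addr=0x25 blk=9 s=1: L1-HIT | VC []
  [2] addr=0x91 blk=36 s=4: MISS | VC []
  [3] addr=0xe7 blk=57 s=1: MISS | VC [9]
  [4] addr=0x93 blk=36 s=4: L1-HIT | VC [9]
  [5] addr=0x6b blk=26 s=2: MISS | VC [9]
  [6] addr=0xa4 blk=41 s=1: MISS | VC [9, 57]
  [7] addr=0x25 blk=9 s=1: VC-HIT | VC [41, 57]
  [8] addr=0x26 blk=9 s=1: L1-HIT | VC [41, 57]
  [9] addr=0x90 blk=36 s=4: L1-HIT | VC [41, 57]
  [10] addr=0x27 blk=9 s=1: L1-HIT | VC [41, 57]
  [11] addr=0x44 blk=17 s=1: MISS | VC [41, 57, 9]
  [12] addr=0x24 blk=9 s=1: VC-HIT | VC [41, 57, 17]

MISSES = 6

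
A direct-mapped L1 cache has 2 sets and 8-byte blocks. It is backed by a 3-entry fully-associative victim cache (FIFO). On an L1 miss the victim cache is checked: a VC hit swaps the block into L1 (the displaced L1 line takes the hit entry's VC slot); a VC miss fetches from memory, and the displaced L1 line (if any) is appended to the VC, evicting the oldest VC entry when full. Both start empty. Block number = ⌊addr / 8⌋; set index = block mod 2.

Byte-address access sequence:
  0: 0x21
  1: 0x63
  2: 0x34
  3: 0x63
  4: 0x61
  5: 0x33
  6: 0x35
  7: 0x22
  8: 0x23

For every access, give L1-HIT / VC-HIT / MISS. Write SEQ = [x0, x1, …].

  [0] addr=0x21 blk=4 s=0: MISS | VC []
  [1] addr=0x63 blk=12 s=0: MISS | VC [4]
  [2] addr=0x34 blk=6 s=0: MISS | VC [4, 12]
  [3] addr=0x63 blk=12 s=0: VC-HIT | VC [4, 6]
  [4] addr=0x61 blk=12 s=0: L1-HIT | VC [4, 6]
  [5] addr=0x33 blk=6 s=0: VC-HIT | VC [4, 12]
  [6] addr=0x35 blk=6 s=0: L1-HIT | VC [4, 12]
  [7] addr=0x22 blk=4 s=0: VC-HIT | VC [6, 12]
  [8] addr=0x23 blk=4 s=0: L1-HIT | VC [6, 12]

SEQ = [MISS, MISS, MISS, VC-HIT, L1-HIT, VC-HIT, L1-HIT, VC-HIT, L1-HIT]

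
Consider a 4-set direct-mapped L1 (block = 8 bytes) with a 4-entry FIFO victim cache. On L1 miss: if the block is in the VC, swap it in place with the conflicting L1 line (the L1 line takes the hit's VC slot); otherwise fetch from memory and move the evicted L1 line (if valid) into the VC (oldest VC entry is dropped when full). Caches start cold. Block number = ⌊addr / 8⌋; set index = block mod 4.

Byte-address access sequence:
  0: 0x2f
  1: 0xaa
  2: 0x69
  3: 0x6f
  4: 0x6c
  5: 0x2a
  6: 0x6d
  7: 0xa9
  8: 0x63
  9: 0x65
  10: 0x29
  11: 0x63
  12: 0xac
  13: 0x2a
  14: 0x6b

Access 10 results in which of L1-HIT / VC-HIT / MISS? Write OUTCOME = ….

OUTCOME = VC-HIT

0: 0x2f (blk 5, set 1) → MISS  vc=[]
1: 0xaa (blk 21, set 1) → MISS  vc=[5]
2: 0x69 (blk 13, set 1) → MISS  vc=[5, 21]
3: 0x6f (blk 13, set 1) → L1-HIT  vc=[5, 21]
4: 0x6c (blk 13, set 1) → L1-HIT  vc=[5, 21]
5: 0x2a (blk 5, set 1) → VC-HIT  vc=[13, 21]
6: 0x6d (blk 13, set 1) → VC-HIT  vc=[5, 21]
7: 0xa9 (blk 21, set 1) → VC-HIT  vc=[5, 13]
8: 0x63 (blk 12, set 0) → MISS  vc=[5, 13]
9: 0x65 (blk 12, set 0) → L1-HIT  vc=[5, 13]
10: 0x29 (blk 5, set 1) → VC-HIT  vc=[21, 13]
11: 0x63 (blk 12, set 0) → L1-HIT  vc=[21, 13]
12: 0xac (blk 21, set 1) → VC-HIT  vc=[5, 13]
13: 0x2a (blk 5, set 1) → VC-HIT  vc=[21, 13]
14: 0x6b (blk 13, set 1) → VC-HIT  vc=[21, 5]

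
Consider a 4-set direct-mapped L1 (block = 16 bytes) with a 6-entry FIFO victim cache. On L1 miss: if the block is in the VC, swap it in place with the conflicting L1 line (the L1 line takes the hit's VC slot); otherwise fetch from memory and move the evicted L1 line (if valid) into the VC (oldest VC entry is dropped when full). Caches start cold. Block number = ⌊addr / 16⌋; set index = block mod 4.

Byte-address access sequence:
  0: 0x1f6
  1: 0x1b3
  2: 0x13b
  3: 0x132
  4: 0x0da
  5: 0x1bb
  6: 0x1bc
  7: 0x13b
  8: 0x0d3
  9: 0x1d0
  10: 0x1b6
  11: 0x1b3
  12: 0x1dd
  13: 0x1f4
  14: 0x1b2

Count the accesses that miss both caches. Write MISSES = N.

  [0] addr=0x1f6 blk=31 s=3: MISS | VC []
  [1] addr=0x1b3 blk=27 s=3: MISS | VC [31]
  [2] addr=0x13b blk=19 s=3: MISS | VC [31, 27]
  [3] addr=0x132 blk=19 s=3: L1-HIT | VC [31, 27]
  [4] addr=0xda blk=13 s=1: MISS | VC [31, 27]
  [5] addr=0x1bb blk=27 s=3: VC-HIT | VC [31, 19]
  [6] addr=0x1bc blk=27 s=3: L1-HIT | VC [31, 19]
  [7] addr=0x13b blk=19 s=3: VC-HIT | VC [31, 27]
  [8] addr=0xd3 blk=13 s=1: L1-HIT | VC [31, 27]
  [9] addr=0x1d0 blk=29 s=1: MISS | VC [31, 27, 13]
  [10] addr=0x1b6 blk=27 s=3: VC-HIT | VC [31, 19, 13]
  [11] addr=0x1b3 blk=27 s=3: L1-HIT | VC [31, 19, 13]
  [12] addr=0x1dd blk=29 s=1: L1-HIT | VC [31, 19, 13]
  [13] addr=0x1f4 blk=31 s=3: VC-HIT | VC [27, 19, 13]
  [14] addr=0x1b2 blk=27 s=3: VC-HIT | VC [31, 19, 13]

MISSES = 5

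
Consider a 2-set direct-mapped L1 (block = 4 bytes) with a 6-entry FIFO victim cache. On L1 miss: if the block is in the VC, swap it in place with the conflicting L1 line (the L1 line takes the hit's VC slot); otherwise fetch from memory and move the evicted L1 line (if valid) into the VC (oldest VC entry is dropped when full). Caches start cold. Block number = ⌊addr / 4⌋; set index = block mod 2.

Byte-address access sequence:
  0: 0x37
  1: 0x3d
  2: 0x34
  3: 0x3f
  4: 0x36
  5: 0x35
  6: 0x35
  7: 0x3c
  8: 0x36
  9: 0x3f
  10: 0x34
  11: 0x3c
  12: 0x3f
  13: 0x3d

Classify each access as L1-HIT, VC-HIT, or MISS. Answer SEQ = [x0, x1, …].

SEQ = [MISS, MISS, VC-HIT, VC-HIT, VC-HIT, L1-HIT, L1-HIT, VC-HIT, VC-HIT, VC-HIT, VC-HIT, VC-HIT, L1-HIT, L1-HIT]

  [0] addr=0x37 blk=13 s=1: MISS | VC []
  [1] addr=0x3d blk=15 s=1: MISS | VC [13]
  [2] addr=0x34 blk=13 s=1: VC-HIT | VC [15]
  [3] addr=0x3f blk=15 s=1: VC-HIT | VC [13]
  [4] addr=0x36 blk=13 s=1: VC-HIT | VC [15]
  [5] addr=0x35 blk=13 s=1: L1-HIT | VC [15]
  [6] addr=0x35 blk=13 s=1: L1-HIT | VC [15]
  [7] addr=0x3c blk=15 s=1: VC-HIT | VC [13]
  [8] addr=0x36 blk=13 s=1: VC-HIT | VC [15]
  [9] addr=0x3f blk=15 s=1: VC-HIT | VC [13]
  [10] addr=0x34 blk=13 s=1: VC-HIT | VC [15]
  [11] addr=0x3c blk=15 s=1: VC-HIT | VC [13]
  [12] addr=0x3f blk=15 s=1: L1-HIT | VC [13]
  [13] addr=0x3d blk=15 s=1: L1-HIT | VC [13]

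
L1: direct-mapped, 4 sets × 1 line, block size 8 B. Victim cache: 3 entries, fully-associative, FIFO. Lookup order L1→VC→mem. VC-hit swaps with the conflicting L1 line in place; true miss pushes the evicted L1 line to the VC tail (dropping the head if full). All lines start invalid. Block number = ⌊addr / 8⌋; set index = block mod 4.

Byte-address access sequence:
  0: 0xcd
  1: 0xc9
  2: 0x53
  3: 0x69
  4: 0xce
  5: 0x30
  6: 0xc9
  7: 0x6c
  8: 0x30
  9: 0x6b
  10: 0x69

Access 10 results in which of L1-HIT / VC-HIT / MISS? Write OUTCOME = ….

OUTCOME = L1-HIT

#0 0xcd→b25/s1 MISS; vc=[]
#1 0xc9→b25/s1 L1-HIT; vc=[]
#2 0x53→b10/s2 MISS; vc=[]
#3 0x69→b13/s1 MISS; vc=[25]
#4 0xce→b25/s1 VC-HIT; vc=[13]
#5 0x30→b6/s2 MISS; vc=[13,10]
#6 0xc9→b25/s1 L1-HIT; vc=[13,10]
#7 0x6c→b13/s1 VC-HIT; vc=[25,10]
#8 0x30→b6/s2 L1-HIT; vc=[25,10]
#9 0x6b→b13/s1 L1-HIT; vc=[25,10]
#10 0x69→b13/s1 L1-HIT; vc=[25,10]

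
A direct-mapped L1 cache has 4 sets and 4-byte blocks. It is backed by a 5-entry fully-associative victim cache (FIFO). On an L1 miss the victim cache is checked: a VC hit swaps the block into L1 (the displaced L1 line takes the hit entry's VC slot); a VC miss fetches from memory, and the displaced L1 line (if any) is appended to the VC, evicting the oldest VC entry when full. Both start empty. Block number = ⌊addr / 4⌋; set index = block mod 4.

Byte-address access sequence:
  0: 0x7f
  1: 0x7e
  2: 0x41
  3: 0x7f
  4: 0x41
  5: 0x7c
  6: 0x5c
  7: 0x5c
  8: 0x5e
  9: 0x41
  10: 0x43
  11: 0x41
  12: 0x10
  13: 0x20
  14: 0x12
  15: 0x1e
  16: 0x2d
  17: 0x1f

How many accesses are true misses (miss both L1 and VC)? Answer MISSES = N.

#0 0x7f→b31/s3 MISS; vc=[]
#1 0x7e→b31/s3 L1-HIT; vc=[]
#2 0x41→b16/s0 MISS; vc=[]
#3 0x7f→b31/s3 L1-HIT; vc=[]
#4 0x41→b16/s0 L1-HIT; vc=[]
#5 0x7c→b31/s3 L1-HIT; vc=[]
#6 0x5c→b23/s3 MISS; vc=[31]
#7 0x5c→b23/s3 L1-HIT; vc=[31]
#8 0x5e→b23/s3 L1-HIT; vc=[31]
#9 0x41→b16/s0 L1-HIT; vc=[31]
#10 0x43→b16/s0 L1-HIT; vc=[31]
#11 0x41→b16/s0 L1-HIT; vc=[31]
#12 0x10→b4/s0 MISS; vc=[31,16]
#13 0x20→b8/s0 MISS; vc=[31,16,4]
#14 0x12→b4/s0 VC-HIT; vc=[31,16,8]
#15 0x1e→b7/s3 MISS; vc=[31,16,8,23]
#16 0x2d→b11/s3 MISS; vc=[31,16,8,23,7]
#17 0x1f→b7/s3 VC-HIT; vc=[31,16,8,23,11]

MISSES = 7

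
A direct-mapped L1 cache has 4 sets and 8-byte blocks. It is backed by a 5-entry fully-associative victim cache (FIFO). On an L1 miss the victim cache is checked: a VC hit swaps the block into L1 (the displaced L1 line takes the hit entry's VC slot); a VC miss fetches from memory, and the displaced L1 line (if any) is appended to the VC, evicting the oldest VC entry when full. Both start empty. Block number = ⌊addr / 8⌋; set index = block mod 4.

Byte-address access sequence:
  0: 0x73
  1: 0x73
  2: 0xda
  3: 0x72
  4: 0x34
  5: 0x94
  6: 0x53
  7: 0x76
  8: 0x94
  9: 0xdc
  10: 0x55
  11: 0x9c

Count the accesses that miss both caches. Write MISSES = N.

MISSES = 6

  [0] addr=0x73 blk=14 s=2: MISS | VC []
  [1] addr=0x73 blk=14 s=2: L1-HIT | VC []
  [2] addr=0xda blk=27 s=3: MISS | VC []
  [3] addr=0x72 blk=14 s=2: L1-HIT | VC []
  [4] addr=0x34 blk=6 s=2: MISS | VC [14]
  [5] addr=0x94 blk=18 s=2: MISS | VC [14, 6]
  [6] addr=0x53 blk=10 s=2: MISS | VC [14, 6, 18]
  [7] addr=0x76 blk=14 s=2: VC-HIT | VC [10, 6, 18]
  [8] addr=0x94 blk=18 s=2: VC-HIT | VC [10, 6, 14]
  [9] addr=0xdc blk=27 s=3: L1-HIT | VC [10, 6, 14]
  [10] addr=0x55 blk=10 s=2: VC-HIT | VC [18, 6, 14]
  [11] addr=0x9c blk=19 s=3: MISS | VC [18, 6, 14, 27]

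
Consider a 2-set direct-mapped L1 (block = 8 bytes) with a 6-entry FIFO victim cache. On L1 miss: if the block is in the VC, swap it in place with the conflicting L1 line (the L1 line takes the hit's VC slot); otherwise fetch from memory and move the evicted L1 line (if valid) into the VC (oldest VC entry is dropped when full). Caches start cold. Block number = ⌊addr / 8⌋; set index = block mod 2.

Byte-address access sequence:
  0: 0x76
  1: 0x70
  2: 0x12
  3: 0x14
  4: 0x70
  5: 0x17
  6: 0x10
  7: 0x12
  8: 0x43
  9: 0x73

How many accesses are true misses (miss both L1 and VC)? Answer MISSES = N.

  [0] addr=0x76 blk=14 s=0: MISS | VC []
  [1] addr=0x70 blk=14 s=0: L1-HIT | VC []
  [2] addr=0x12 blk=2 s=0: MISS | VC [14]
  [3] addr=0x14 blk=2 s=0: L1-HIT | VC [14]
  [4] addr=0x70 blk=14 s=0: VC-HIT | VC [2]
  [5] addr=0x17 blk=2 s=0: VC-HIT | VC [14]
  [6] addr=0x10 blk=2 s=0: L1-HIT | VC [14]
  [7] addr=0x12 blk=2 s=0: L1-HIT | VC [14]
  [8] addr=0x43 blk=8 s=0: MISS | VC [14, 2]
  [9] addr=0x73 blk=14 s=0: VC-HIT | VC [8, 2]

MISSES = 3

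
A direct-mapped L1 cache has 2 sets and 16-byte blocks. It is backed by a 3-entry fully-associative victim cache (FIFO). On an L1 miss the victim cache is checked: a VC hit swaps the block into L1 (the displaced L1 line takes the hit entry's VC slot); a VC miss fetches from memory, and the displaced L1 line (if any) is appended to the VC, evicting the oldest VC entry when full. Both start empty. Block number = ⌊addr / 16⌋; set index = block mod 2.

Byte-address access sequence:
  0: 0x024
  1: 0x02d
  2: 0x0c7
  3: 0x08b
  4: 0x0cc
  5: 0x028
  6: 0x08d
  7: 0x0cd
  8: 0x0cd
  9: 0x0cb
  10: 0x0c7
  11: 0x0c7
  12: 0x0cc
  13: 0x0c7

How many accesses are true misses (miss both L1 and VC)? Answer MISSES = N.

MISSES = 3

0: 0x24 (blk 2, set 0) → MISS  vc=[]
1: 0x2d (blk 2, set 0) → L1-HIT  vc=[]
2: 0xc7 (blk 12, set 0) → MISS  vc=[2]
3: 0x8b (blk 8, set 0) → MISS  vc=[2, 12]
4: 0xcc (blk 12, set 0) → VC-HIT  vc=[2, 8]
5: 0x28 (blk 2, set 0) → VC-HIT  vc=[12, 8]
6: 0x8d (blk 8, set 0) → VC-HIT  vc=[12, 2]
7: 0xcd (blk 12, set 0) → VC-HIT  vc=[8, 2]
8: 0xcd (blk 12, set 0) → L1-HIT  vc=[8, 2]
9: 0xcb (blk 12, set 0) → L1-HIT  vc=[8, 2]
10: 0xc7 (blk 12, set 0) → L1-HIT  vc=[8, 2]
11: 0xc7 (blk 12, set 0) → L1-HIT  vc=[8, 2]
12: 0xcc (blk 12, set 0) → L1-HIT  vc=[8, 2]
13: 0xc7 (blk 12, set 0) → L1-HIT  vc=[8, 2]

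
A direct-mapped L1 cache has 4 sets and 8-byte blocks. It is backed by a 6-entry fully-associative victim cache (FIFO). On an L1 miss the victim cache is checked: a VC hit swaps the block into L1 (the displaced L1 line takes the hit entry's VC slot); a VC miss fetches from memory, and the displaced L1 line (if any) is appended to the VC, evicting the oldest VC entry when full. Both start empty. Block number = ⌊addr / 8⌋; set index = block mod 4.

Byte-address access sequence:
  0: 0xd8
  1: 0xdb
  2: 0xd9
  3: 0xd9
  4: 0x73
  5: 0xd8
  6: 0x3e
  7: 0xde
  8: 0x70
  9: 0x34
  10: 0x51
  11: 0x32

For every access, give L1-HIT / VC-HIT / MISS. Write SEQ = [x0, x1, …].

  [0] addr=0xd8 blk=27 s=3: MISS | VC []
  [1] addr=0xdb blk=27 s=3: L1-HIT | VC []
  [2] addr=0xd9 blk=27 s=3: L1-HIT | VC []
  [3] addr=0xd9 blk=27 s=3: L1-HIT | VC []
  [4] addr=0x73 blk=14 s=2: MISS | VC []
  [5] addr=0xd8 blk=27 s=3: L1-HIT | VC []
  [6] addr=0x3e blk=7 s=3: MISS | VC [27]
  [7] addr=0xde blk=27 s=3: VC-HIT | VC [7]
  [8] addr=0x70 blk=14 s=2: L1-HIT | VC [7]
  [9] addr=0x34 blk=6 s=2: MISS | VC [7, 14]
  [10] addr=0x51 blk=10 s=2: MISS | VC [7, 14, 6]
  [11] addr=0x32 blk=6 s=2: VC-HIT | VC [7, 14, 10]

SEQ = [MISS, L1-HIT, L1-HIT, L1-HIT, MISS, L1-HIT, MISS, VC-HIT, L1-HIT, MISS, MISS, VC-HIT]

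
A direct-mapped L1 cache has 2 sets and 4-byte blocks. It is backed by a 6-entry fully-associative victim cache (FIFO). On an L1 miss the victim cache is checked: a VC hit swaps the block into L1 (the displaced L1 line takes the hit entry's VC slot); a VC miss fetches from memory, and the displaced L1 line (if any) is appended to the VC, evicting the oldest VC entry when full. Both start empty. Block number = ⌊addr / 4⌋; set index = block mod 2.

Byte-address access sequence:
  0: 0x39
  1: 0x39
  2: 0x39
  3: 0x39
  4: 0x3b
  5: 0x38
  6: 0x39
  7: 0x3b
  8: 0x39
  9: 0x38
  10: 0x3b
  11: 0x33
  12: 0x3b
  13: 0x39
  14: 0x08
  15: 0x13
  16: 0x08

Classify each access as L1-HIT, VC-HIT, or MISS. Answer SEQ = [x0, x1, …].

SEQ = [MISS, L1-HIT, L1-HIT, L1-HIT, L1-HIT, L1-HIT, L1-HIT, L1-HIT, L1-HIT, L1-HIT, L1-HIT, MISS, VC-HIT, L1-HIT, MISS, MISS, VC-HIT]

#0 0x39→b14/s0 MISS; vc=[]
#1 0x39→b14/s0 L1-HIT; vc=[]
#2 0x39→b14/s0 L1-HIT; vc=[]
#3 0x39→b14/s0 L1-HIT; vc=[]
#4 0x3b→b14/s0 L1-HIT; vc=[]
#5 0x38→b14/s0 L1-HIT; vc=[]
#6 0x39→b14/s0 L1-HIT; vc=[]
#7 0x3b→b14/s0 L1-HIT; vc=[]
#8 0x39→b14/s0 L1-HIT; vc=[]
#9 0x38→b14/s0 L1-HIT; vc=[]
#10 0x3b→b14/s0 L1-HIT; vc=[]
#11 0x33→b12/s0 MISS; vc=[14]
#12 0x3b→b14/s0 VC-HIT; vc=[12]
#13 0x39→b14/s0 L1-HIT; vc=[12]
#14 0x8→b2/s0 MISS; vc=[12,14]
#15 0x13→b4/s0 MISS; vc=[12,14,2]
#16 0x8→b2/s0 VC-HIT; vc=[12,14,4]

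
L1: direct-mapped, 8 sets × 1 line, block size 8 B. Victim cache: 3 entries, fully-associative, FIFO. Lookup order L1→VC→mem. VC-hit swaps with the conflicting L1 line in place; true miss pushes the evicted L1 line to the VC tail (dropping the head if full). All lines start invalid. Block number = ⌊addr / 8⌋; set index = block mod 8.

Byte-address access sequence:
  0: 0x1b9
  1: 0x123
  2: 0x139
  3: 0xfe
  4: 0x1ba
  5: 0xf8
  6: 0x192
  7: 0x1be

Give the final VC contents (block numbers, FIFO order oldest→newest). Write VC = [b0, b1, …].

VC = [31, 39]

#0 0x1b9→b55/s7 MISS; vc=[]
#1 0x123→b36/s4 MISS; vc=[]
#2 0x139→b39/s7 MISS; vc=[55]
#3 0xfe→b31/s7 MISS; vc=[55,39]
#4 0x1ba→b55/s7 VC-HIT; vc=[31,39]
#5 0xf8→b31/s7 VC-HIT; vc=[55,39]
#6 0x192→b50/s2 MISS; vc=[55,39]
#7 0x1be→b55/s7 VC-HIT; vc=[31,39]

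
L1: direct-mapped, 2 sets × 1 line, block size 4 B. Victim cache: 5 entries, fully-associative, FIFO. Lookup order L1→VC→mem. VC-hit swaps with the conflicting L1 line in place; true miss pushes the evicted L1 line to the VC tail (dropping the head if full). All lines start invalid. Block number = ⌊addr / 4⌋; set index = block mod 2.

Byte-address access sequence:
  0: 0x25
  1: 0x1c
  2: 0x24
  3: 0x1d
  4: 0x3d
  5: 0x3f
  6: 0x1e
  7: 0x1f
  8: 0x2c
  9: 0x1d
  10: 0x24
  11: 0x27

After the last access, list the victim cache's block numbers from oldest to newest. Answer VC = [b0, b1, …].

VC = [7, 15, 11]

#0 0x25→b9/s1 MISS; vc=[]
#1 0x1c→b7/s1 MISS; vc=[9]
#2 0x24→b9/s1 VC-HIT; vc=[7]
#3 0x1d→b7/s1 VC-HIT; vc=[9]
#4 0x3d→b15/s1 MISS; vc=[9,7]
#5 0x3f→b15/s1 L1-HIT; vc=[9,7]
#6 0x1e→b7/s1 VC-HIT; vc=[9,15]
#7 0x1f→b7/s1 L1-HIT; vc=[9,15]
#8 0x2c→b11/s1 MISS; vc=[9,15,7]
#9 0x1d→b7/s1 VC-HIT; vc=[9,15,11]
#10 0x24→b9/s1 VC-HIT; vc=[7,15,11]
#11 0x27→b9/s1 L1-HIT; vc=[7,15,11]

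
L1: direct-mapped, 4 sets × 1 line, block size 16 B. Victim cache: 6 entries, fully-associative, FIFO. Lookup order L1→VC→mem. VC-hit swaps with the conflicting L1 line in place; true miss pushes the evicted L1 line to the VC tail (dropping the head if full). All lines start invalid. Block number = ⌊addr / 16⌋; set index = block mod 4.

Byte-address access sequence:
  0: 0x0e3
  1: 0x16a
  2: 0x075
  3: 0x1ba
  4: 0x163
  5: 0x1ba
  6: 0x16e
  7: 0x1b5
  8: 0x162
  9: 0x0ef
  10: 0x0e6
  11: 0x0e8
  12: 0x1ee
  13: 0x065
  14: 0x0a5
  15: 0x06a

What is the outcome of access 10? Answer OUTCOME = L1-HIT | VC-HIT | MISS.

0: 0xe3 (blk 14, set 2) → MISS  vc=[]
1: 0x16a (blk 22, set 2) → MISS  vc=[14]
2: 0x75 (blk 7, set 3) → MISS  vc=[14]
3: 0x1ba (blk 27, set 3) → MISS  vc=[14, 7]
4: 0x163 (blk 22, set 2) → L1-HIT  vc=[14, 7]
5: 0x1ba (blk 27, set 3) → L1-HIT  vc=[14, 7]
6: 0x16e (blk 22, set 2) → L1-HIT  vc=[14, 7]
7: 0x1b5 (blk 27, set 3) → L1-HIT  vc=[14, 7]
8: 0x162 (blk 22, set 2) → L1-HIT  vc=[14, 7]
9: 0xef (blk 14, set 2) → VC-HIT  vc=[22, 7]
10: 0xe6 (blk 14, set 2) → L1-HIT  vc=[22, 7]
11: 0xe8 (blk 14, set 2) → L1-HIT  vc=[22, 7]
12: 0x1ee (blk 30, set 2) → MISS  vc=[22, 7, 14]
13: 0x65 (blk 6, set 2) → MISS  vc=[22, 7, 14, 30]
14: 0xa5 (blk 10, set 2) → MISS  vc=[22, 7, 14, 30, 6]
15: 0x6a (blk 6, set 2) → VC-HIT  vc=[22, 7, 14, 30, 10]

OUTCOME = L1-HIT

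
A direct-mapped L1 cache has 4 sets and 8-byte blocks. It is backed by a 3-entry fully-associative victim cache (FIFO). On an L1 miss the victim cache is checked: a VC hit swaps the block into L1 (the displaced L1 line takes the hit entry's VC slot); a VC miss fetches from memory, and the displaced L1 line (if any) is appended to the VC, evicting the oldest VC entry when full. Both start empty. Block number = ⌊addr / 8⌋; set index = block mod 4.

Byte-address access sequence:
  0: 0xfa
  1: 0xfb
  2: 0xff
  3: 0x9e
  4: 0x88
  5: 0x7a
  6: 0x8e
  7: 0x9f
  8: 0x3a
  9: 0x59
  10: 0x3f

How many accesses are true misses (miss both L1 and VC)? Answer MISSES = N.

0: 0xfa (blk 31, set 3) → MISS  vc=[]
1: 0xfb (blk 31, set 3) → L1-HIT  vc=[]
2: 0xff (blk 31, set 3) → L1-HIT  vc=[]
3: 0x9e (blk 19, set 3) → MISS  vc=[31]
4: 0x88 (blk 17, set 1) → MISS  vc=[31]
5: 0x7a (blk 15, set 3) → MISS  vc=[31, 19]
6: 0x8e (blk 17, set 1) → L1-HIT  vc=[31, 19]
7: 0x9f (blk 19, set 3) → VC-HIT  vc=[31, 15]
8: 0x3a (blk 7, set 3) → MISS  vc=[31, 15, 19]
9: 0x59 (blk 11, set 3) → MISS  vc=[15, 19, 7]
10: 0x3f (blk 7, set 3) → VC-HIT  vc=[15, 19, 11]

MISSES = 6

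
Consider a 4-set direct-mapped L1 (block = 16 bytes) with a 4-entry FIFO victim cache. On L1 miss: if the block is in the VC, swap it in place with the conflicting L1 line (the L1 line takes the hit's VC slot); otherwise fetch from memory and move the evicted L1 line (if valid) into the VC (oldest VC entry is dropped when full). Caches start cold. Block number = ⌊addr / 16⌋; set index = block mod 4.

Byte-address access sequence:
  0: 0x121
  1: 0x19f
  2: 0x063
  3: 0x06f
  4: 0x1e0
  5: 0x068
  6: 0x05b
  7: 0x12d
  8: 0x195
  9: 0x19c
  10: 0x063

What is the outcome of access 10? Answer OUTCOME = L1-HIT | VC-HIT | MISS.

  [0] addr=0x121 blk=18 s=2: MISS | VC []
  [1] addr=0x19f blk=25 s=1: MISS | VC []
  [2] addr=0x63 blk=6 s=2: MISS | VC [18]
  [3] addr=0x6f blk=6 s=2: L1-HIT | VC [18]
  [4] addr=0x1e0 blk=30 s=2: MISS | VC [18, 6]
  [5] addr=0x68 blk=6 s=2: VC-HIT | VC [18, 30]
  [6] addr=0x5b blk=5 s=1: MISS | VC [18, 30, 25]
  [7] addr=0x12d blk=18 s=2: VC-HIT | VC [6, 30, 25]
  [8] addr=0x195 blk=25 s=1: VC-HIT | VC [6, 30, 5]
  [9] addr=0x19c blk=25 s=1: L1-HIT | VC [6, 30, 5]
  [10] addr=0x63 blk=6 s=2: VC-HIT | VC [18, 30, 5]

OUTCOME = VC-HIT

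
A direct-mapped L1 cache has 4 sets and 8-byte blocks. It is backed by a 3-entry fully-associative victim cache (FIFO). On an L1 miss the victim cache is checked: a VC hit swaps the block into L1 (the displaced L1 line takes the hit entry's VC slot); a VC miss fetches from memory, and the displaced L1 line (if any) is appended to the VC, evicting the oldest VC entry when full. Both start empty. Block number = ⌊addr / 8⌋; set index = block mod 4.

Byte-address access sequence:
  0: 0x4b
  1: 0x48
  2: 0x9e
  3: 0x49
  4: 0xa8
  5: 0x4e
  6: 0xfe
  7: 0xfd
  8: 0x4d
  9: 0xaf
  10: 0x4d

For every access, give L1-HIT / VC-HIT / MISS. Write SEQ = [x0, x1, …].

SEQ = [MISS, L1-HIT, MISS, L1-HIT, MISS, VC-HIT, MISS, L1-HIT, L1-HIT, VC-HIT, VC-HIT]

0: 0x4b (blk 9, set 1) → MISS  vc=[]
1: 0x48 (blk 9, set 1) → L1-HIT  vc=[]
2: 0x9e (blk 19, set 3) → MISS  vc=[]
3: 0x49 (blk 9, set 1) → L1-HIT  vc=[]
4: 0xa8 (blk 21, set 1) → MISS  vc=[9]
5: 0x4e (blk 9, set 1) → VC-HIT  vc=[21]
6: 0xfe (blk 31, set 3) → MISS  vc=[21, 19]
7: 0xfd (blk 31, set 3) → L1-HIT  vc=[21, 19]
8: 0x4d (blk 9, set 1) → L1-HIT  vc=[21, 19]
9: 0xaf (blk 21, set 1) → VC-HIT  vc=[9, 19]
10: 0x4d (blk 9, set 1) → VC-HIT  vc=[21, 19]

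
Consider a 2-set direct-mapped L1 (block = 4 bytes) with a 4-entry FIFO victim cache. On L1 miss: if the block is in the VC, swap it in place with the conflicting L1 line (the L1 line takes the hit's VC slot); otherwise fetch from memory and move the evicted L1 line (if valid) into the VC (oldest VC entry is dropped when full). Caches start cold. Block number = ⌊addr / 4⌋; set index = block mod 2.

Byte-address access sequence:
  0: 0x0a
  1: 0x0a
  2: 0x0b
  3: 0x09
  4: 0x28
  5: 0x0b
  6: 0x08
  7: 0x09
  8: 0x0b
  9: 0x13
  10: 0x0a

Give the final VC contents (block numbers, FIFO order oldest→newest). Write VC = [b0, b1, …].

0: 0xa (blk 2, set 0) → MISS  vc=[]
1: 0xa (blk 2, set 0) → L1-HIT  vc=[]
2: 0xb (blk 2, set 0) → L1-HIT  vc=[]
3: 0x9 (blk 2, set 0) → L1-HIT  vc=[]
4: 0x28 (blk 10, set 0) → MISS  vc=[2]
5: 0xb (blk 2, set 0) → VC-HIT  vc=[10]
6: 0x8 (blk 2, set 0) → L1-HIT  vc=[10]
7: 0x9 (blk 2, set 0) → L1-HIT  vc=[10]
8: 0xb (blk 2, set 0) → L1-HIT  vc=[10]
9: 0x13 (blk 4, set 0) → MISS  vc=[10, 2]
10: 0xa (blk 2, set 0) → VC-HIT  vc=[10, 4]

VC = [10, 4]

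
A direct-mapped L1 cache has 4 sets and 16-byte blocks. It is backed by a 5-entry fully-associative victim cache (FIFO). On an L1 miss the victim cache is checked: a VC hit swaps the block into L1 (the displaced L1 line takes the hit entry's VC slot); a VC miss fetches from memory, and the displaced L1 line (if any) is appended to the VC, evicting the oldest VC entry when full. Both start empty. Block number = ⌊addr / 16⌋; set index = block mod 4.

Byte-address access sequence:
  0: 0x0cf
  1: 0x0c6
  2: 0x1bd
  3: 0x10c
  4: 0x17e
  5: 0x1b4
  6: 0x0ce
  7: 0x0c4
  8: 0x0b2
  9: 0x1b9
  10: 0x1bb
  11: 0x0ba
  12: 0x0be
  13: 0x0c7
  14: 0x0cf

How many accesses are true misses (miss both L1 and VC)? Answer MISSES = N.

MISSES = 5

#0 0xcf→b12/s0 MISS; vc=[]
#1 0xc6→b12/s0 L1-HIT; vc=[]
#2 0x1bd→b27/s3 MISS; vc=[]
#3 0x10c→b16/s0 MISS; vc=[12]
#4 0x17e→b23/s3 MISS; vc=[12,27]
#5 0x1b4→b27/s3 VC-HIT; vc=[12,23]
#6 0xce→b12/s0 VC-HIT; vc=[16,23]
#7 0xc4→b12/s0 L1-HIT; vc=[16,23]
#8 0xb2→b11/s3 MISS; vc=[16,23,27]
#9 0x1b9→b27/s3 VC-HIT; vc=[16,23,11]
#10 0x1bb→b27/s3 L1-HIT; vc=[16,23,11]
#11 0xba→b11/s3 VC-HIT; vc=[16,23,27]
#12 0xbe→b11/s3 L1-HIT; vc=[16,23,27]
#13 0xc7→b12/s0 L1-HIT; vc=[16,23,27]
#14 0xcf→b12/s0 L1-HIT; vc=[16,23,27]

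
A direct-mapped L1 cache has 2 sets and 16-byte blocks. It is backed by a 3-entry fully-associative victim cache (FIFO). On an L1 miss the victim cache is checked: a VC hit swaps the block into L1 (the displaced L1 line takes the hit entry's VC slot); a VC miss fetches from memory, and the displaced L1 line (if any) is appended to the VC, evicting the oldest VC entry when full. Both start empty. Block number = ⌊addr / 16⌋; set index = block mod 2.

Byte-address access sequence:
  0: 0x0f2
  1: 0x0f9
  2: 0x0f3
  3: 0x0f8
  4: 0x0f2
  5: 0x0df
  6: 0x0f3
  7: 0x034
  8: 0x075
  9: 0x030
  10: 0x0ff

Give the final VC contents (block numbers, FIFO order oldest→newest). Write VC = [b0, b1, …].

VC = [13, 3, 7]

0: 0xf2 (blk 15, set 1) → MISS  vc=[]
1: 0xf9 (blk 15, set 1) → L1-HIT  vc=[]
2: 0xf3 (blk 15, set 1) → L1-HIT  vc=[]
3: 0xf8 (blk 15, set 1) → L1-HIT  vc=[]
4: 0xf2 (blk 15, set 1) → L1-HIT  vc=[]
5: 0xdf (blk 13, set 1) → MISS  vc=[15]
6: 0xf3 (blk 15, set 1) → VC-HIT  vc=[13]
7: 0x34 (blk 3, set 1) → MISS  vc=[13, 15]
8: 0x75 (blk 7, set 1) → MISS  vc=[13, 15, 3]
9: 0x30 (blk 3, set 1) → VC-HIT  vc=[13, 15, 7]
10: 0xff (blk 15, set 1) → VC-HIT  vc=[13, 3, 7]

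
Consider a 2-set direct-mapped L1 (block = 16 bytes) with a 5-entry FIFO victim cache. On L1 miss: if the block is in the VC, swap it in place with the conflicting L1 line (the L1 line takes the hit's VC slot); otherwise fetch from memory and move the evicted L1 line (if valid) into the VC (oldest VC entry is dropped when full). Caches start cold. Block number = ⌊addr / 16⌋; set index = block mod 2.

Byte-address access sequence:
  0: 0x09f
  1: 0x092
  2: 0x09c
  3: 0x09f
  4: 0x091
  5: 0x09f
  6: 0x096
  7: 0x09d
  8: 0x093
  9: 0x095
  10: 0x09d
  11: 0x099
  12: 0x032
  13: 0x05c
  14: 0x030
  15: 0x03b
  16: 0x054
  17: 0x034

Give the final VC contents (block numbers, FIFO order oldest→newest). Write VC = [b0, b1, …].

VC = [9, 5]

#0 0x9f→b9/s1 MISS; vc=[]
#1 0x92→b9/s1 L1-HIT; vc=[]
#2 0x9c→b9/s1 L1-HIT; vc=[]
#3 0x9f→b9/s1 L1-HIT; vc=[]
#4 0x91→b9/s1 L1-HIT; vc=[]
#5 0x9f→b9/s1 L1-HIT; vc=[]
#6 0x96→b9/s1 L1-HIT; vc=[]
#7 0x9d→b9/s1 L1-HIT; vc=[]
#8 0x93→b9/s1 L1-HIT; vc=[]
#9 0x95→b9/s1 L1-HIT; vc=[]
#10 0x9d→b9/s1 L1-HIT; vc=[]
#11 0x99→b9/s1 L1-HIT; vc=[]
#12 0x32→b3/s1 MISS; vc=[9]
#13 0x5c→b5/s1 MISS; vc=[9,3]
#14 0x30→b3/s1 VC-HIT; vc=[9,5]
#15 0x3b→b3/s1 L1-HIT; vc=[9,5]
#16 0x54→b5/s1 VC-HIT; vc=[9,3]
#17 0x34→b3/s1 VC-HIT; vc=[9,5]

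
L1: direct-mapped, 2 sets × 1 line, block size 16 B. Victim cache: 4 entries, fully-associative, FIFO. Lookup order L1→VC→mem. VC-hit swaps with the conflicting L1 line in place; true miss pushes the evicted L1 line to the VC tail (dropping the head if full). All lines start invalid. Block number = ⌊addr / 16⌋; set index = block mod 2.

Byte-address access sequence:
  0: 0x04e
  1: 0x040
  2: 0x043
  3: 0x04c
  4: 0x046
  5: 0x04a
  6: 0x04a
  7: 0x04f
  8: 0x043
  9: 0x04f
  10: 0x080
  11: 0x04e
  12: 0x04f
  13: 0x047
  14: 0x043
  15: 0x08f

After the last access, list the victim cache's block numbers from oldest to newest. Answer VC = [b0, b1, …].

#0 0x4e→b4/s0 MISS; vc=[]
#1 0x40→b4/s0 L1-HIT; vc=[]
#2 0x43→b4/s0 L1-HIT; vc=[]
#3 0x4c→b4/s0 L1-HIT; vc=[]
#4 0x46→b4/s0 L1-HIT; vc=[]
#5 0x4a→b4/s0 L1-HIT; vc=[]
#6 0x4a→b4/s0 L1-HIT; vc=[]
#7 0x4f→b4/s0 L1-HIT; vc=[]
#8 0x43→b4/s0 L1-HIT; vc=[]
#9 0x4f→b4/s0 L1-HIT; vc=[]
#10 0x80→b8/s0 MISS; vc=[4]
#11 0x4e→b4/s0 VC-HIT; vc=[8]
#12 0x4f→b4/s0 L1-HIT; vc=[8]
#13 0x47→b4/s0 L1-HIT; vc=[8]
#14 0x43→b4/s0 L1-HIT; vc=[8]
#15 0x8f→b8/s0 VC-HIT; vc=[4]

VC = [4]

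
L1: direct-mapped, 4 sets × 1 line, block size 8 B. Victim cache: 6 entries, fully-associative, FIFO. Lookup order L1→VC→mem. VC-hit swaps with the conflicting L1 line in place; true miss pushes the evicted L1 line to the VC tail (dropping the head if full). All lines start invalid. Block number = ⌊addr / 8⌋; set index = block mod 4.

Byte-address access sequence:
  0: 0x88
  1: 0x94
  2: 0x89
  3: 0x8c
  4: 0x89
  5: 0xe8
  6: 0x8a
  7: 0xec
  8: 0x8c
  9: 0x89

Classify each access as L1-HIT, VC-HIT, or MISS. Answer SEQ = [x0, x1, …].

SEQ = [MISS, MISS, L1-HIT, L1-HIT, L1-HIT, MISS, VC-HIT, VC-HIT, VC-HIT, L1-HIT]

0: 0x88 (blk 17, set 1) → MISS  vc=[]
1: 0x94 (blk 18, set 2) → MISS  vc=[]
2: 0x89 (blk 17, set 1) → L1-HIT  vc=[]
3: 0x8c (blk 17, set 1) → L1-HIT  vc=[]
4: 0x89 (blk 17, set 1) → L1-HIT  vc=[]
5: 0xe8 (blk 29, set 1) → MISS  vc=[17]
6: 0x8a (blk 17, set 1) → VC-HIT  vc=[29]
7: 0xec (blk 29, set 1) → VC-HIT  vc=[17]
8: 0x8c (blk 17, set 1) → VC-HIT  vc=[29]
9: 0x89 (blk 17, set 1) → L1-HIT  vc=[29]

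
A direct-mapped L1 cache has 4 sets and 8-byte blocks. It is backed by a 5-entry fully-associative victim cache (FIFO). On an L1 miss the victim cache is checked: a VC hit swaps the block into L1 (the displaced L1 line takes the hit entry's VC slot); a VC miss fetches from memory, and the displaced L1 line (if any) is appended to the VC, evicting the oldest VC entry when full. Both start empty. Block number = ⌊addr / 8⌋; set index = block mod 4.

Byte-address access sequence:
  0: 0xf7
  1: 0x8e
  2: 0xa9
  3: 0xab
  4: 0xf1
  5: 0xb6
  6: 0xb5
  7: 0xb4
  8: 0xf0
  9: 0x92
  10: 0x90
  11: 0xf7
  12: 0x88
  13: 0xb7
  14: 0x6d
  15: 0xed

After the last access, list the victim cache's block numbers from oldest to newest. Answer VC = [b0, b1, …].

VC = [21, 30, 18, 17, 13]

  [0] addr=0xf7 blk=30 s=2: MISS | VC []
  [1] addr=0x8e blk=17 s=1: MISS | VC []
  [2] addr=0xa9 blk=21 s=1: MISS | VC [17]
  [3] addr=0xab blk=21 s=1: L1-HIT | VC [17]
  [4] addr=0xf1 blk=30 s=2: L1-HIT | VC [17]
  [5] addr=0xb6 blk=22 s=2: MISS | VC [17, 30]
  [6] addr=0xb5 blk=22 s=2: L1-HIT | VC [17, 30]
  [7] addr=0xb4 blk=22 s=2: L1-HIT | VC [17, 30]
  [8] addr=0xf0 blk=30 s=2: VC-HIT | VC [17, 22]
  [9] addr=0x92 blk=18 s=2: MISS | VC [17, 22, 30]
  [10] addr=0x90 blk=18 s=2: L1-HIT | VC [17, 22, 30]
  [11] addr=0xf7 blk=30 s=2: VC-HIT | VC [17, 22, 18]
  [12] addr=0x88 blk=17 s=1: VC-HIT | VC [21, 22, 18]
  [13] addr=0xb7 blk=22 s=2: VC-HIT | VC [21, 30, 18]
  [14] addr=0x6d blk=13 s=1: MISS | VC [21, 30, 18, 17]
  [15] addr=0xed blk=29 s=1: MISS | VC [21, 30, 18, 17, 13]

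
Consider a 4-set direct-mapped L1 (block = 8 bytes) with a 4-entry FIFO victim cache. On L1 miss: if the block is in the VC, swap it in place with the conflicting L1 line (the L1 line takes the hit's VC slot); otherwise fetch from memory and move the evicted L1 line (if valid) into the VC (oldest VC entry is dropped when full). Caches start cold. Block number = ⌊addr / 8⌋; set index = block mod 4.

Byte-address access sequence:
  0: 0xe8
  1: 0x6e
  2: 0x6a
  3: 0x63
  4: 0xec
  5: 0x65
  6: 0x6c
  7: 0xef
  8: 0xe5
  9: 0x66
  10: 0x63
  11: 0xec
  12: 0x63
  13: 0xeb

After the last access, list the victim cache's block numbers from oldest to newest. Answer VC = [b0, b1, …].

#0 0xe8→b29/s1 MISS; vc=[]
#1 0x6e→b13/s1 MISS; vc=[29]
#2 0x6a→b13/s1 L1-HIT; vc=[29]
#3 0x63→b12/s0 MISS; vc=[29]
#4 0xec→b29/s1 VC-HIT; vc=[13]
#5 0x65→b12/s0 L1-HIT; vc=[13]
#6 0x6c→b13/s1 VC-HIT; vc=[29]
#7 0xef→b29/s1 VC-HIT; vc=[13]
#8 0xe5→b28/s0 MISS; vc=[13,12]
#9 0x66→b12/s0 VC-HIT; vc=[13,28]
#10 0x63→b12/s0 L1-HIT; vc=[13,28]
#11 0xec→b29/s1 L1-HIT; vc=[13,28]
#12 0x63→b12/s0 L1-HIT; vc=[13,28]
#13 0xeb→b29/s1 L1-HIT; vc=[13,28]

VC = [13, 28]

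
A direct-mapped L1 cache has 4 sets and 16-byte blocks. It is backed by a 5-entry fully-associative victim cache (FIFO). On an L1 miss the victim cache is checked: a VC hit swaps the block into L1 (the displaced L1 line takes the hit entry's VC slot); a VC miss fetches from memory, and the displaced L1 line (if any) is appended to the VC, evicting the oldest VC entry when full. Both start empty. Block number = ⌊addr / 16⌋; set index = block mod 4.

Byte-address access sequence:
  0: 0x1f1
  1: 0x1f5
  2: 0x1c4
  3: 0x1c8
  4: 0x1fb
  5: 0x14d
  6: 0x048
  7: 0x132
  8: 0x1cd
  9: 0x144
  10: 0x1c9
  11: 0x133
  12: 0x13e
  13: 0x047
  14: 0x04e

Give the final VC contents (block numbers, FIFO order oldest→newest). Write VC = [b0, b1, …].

VC = [28, 20, 31]

#0 0x1f1→b31/s3 MISS; vc=[]
#1 0x1f5→b31/s3 L1-HIT; vc=[]
#2 0x1c4→b28/s0 MISS; vc=[]
#3 0x1c8→b28/s0 L1-HIT; vc=[]
#4 0x1fb→b31/s3 L1-HIT; vc=[]
#5 0x14d→b20/s0 MISS; vc=[28]
#6 0x48→b4/s0 MISS; vc=[28,20]
#7 0x132→b19/s3 MISS; vc=[28,20,31]
#8 0x1cd→b28/s0 VC-HIT; vc=[4,20,31]
#9 0x144→b20/s0 VC-HIT; vc=[4,28,31]
#10 0x1c9→b28/s0 VC-HIT; vc=[4,20,31]
#11 0x133→b19/s3 L1-HIT; vc=[4,20,31]
#12 0x13e→b19/s3 L1-HIT; vc=[4,20,31]
#13 0x47→b4/s0 VC-HIT; vc=[28,20,31]
#14 0x4e→b4/s0 L1-HIT; vc=[28,20,31]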